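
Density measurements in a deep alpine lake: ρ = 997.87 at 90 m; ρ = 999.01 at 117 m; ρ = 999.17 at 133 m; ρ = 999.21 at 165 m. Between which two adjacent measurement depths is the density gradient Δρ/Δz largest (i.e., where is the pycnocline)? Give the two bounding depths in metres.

Compute the density gradient over each adjacent pair:
  90–117 m: Δρ/Δz = 1.14/27 = 0.042 kg m⁻⁴
  117–133 m: Δρ/Δz = 0.16/16 = 0.010 kg m⁻⁴
  133–165 m: Δρ/Δz = 0.04/32 = 1.3 × 10⁻³ kg m⁻⁴
The largest gradient is in the 90–117 m interval — the pycnocline.

90–117 m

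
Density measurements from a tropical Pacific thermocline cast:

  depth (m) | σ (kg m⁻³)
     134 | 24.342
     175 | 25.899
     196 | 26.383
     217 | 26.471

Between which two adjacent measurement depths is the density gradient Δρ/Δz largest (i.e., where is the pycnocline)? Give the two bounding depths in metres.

Compute the density gradient over each adjacent pair:
  134–175 m: Δρ/Δz = 1.557/41 = 0.038 kg m⁻⁴
  175–196 m: Δρ/Δz = 0.484/21 = 0.023 kg m⁻⁴
  196–217 m: Δρ/Δz = 0.088/21 = 4.2 × 10⁻³ kg m⁻⁴
The largest gradient is in the 134–175 m interval — the pycnocline.

134–175 m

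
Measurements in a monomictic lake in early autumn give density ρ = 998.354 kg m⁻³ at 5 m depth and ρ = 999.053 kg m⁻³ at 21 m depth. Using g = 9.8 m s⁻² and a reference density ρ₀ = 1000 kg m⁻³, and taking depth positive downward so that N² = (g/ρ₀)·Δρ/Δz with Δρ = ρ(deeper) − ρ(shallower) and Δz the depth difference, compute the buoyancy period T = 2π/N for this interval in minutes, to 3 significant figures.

5.06 min

Δρ = 999.053 − 998.354 = 0.699 kg m⁻³ over Δz = 21 − 5 = 16 m.
N² = (9.8/1000) × (0.699/16) = 4.2814 × 10⁻⁴ s⁻².
N = √(4.2814 × 10⁻⁴) = 0.020692 rad s⁻¹, so T = 2π/N = 303.65 s = 5.0608 min ≈ 5.06 min.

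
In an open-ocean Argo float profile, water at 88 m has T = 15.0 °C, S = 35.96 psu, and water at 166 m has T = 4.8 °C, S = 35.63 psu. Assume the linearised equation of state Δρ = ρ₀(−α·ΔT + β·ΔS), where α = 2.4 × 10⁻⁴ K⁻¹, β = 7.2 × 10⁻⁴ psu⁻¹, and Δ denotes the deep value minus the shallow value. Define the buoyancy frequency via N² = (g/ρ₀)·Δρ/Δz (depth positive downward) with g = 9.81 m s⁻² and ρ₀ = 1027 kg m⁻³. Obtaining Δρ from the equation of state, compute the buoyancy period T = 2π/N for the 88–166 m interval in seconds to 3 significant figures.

377 s

ΔT = -10.2 K, ΔS = -0.33 psu (deep − shallow).
Δρ/ρ₀ = −αΔT + βΔS = 2.448 × 10⁻³ − 2.376 × 10⁻⁴ = 2.2104 × 10⁻³, so Δρ ≈ 2.270 kg m⁻³.
N² = (g/ρ₀)·Δρ/Δz = g·(Δρ/ρ₀)/Δz = 9.81 × 2.2104 × 10⁻³ / 78 = 2.7800 × 10⁻⁴ s⁻².
N = √(2.7800 × 10⁻⁴) = 0.016673 rad s⁻¹ → T = 2π/N = 376.85 s ≈ 377 s.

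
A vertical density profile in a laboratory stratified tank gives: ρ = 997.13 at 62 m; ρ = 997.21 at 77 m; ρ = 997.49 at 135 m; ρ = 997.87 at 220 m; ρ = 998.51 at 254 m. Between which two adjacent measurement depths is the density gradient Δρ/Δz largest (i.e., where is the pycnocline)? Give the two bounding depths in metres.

220–254 m

Compute the density gradient over each adjacent pair:
  62–77 m: Δρ/Δz = 0.08/15 = 5.3 × 10⁻³ kg m⁻⁴
  77–135 m: Δρ/Δz = 0.28/58 = 4.8 × 10⁻³ kg m⁻⁴
  135–220 m: Δρ/Δz = 0.38/85 = 4.5 × 10⁻³ kg m⁻⁴
  220–254 m: Δρ/Δz = 0.64/34 = 0.019 kg m⁻⁴
The largest gradient is in the 220–254 m interval — the pycnocline.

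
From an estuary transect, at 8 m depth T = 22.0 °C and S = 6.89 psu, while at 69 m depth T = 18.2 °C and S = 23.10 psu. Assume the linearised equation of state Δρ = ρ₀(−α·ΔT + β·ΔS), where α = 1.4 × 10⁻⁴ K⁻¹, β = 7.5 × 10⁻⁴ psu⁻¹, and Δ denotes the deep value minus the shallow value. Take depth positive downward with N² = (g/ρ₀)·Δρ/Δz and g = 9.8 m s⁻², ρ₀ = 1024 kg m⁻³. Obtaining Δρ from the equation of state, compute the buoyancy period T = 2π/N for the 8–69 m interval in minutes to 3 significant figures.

2.32 min

ΔT = -3.8 K, ΔS = +16.21 psu (deep − shallow).
Δρ/ρ₀ = −αΔT + βΔS = 5.32 × 10⁻⁴ + 0.0121575 = 0.0126895, so Δρ ≈ 12.99 kg m⁻³.
N² = (g/ρ₀)·Δρ/Δz = g·(Δρ/ρ₀)/Δz = 9.8 × 0.0126895 / 61 = 2.0386 × 10⁻³ s⁻².
N = √(2.0386 × 10⁻³) = 0.045151 rad s⁻¹ → T = 2π/N = 139.16 s = 2.3193 min ≈ 2.32 min.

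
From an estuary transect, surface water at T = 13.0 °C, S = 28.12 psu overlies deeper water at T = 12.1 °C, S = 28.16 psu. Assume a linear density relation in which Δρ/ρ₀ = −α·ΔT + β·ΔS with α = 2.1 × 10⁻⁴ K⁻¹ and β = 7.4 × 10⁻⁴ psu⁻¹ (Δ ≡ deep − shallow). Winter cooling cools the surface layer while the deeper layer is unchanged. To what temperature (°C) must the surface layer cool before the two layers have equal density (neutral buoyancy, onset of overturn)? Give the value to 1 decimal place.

Neutral buoyancy requires Δρ = 0, i.e. −α(T_deep − T_surf′) + β(S_deep − S_surf) = 0.
T_surf′ = T_deep − (β/α)·ΔS = 12.1 − (7.4 × 10⁻⁴/2.1 × 10⁻⁴)·(+0.04) = 11.959 °C.
Cooling required: 13.0 − (11.959) = 1.041 °C.

12.0 °C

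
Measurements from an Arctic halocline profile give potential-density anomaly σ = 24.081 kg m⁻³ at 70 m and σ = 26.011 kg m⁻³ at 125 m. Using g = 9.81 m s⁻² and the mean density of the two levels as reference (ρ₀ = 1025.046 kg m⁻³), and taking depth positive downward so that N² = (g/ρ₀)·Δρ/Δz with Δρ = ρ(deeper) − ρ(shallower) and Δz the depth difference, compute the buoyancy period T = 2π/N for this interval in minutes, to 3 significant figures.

5.71 min

Δρ = 1026.011 − 1024.081 = 1.930 kg m⁻³ over Δz = 125 − 70 = 55 m.
N² = (9.81/1025.046) × (1.930/55) = 3.3583 × 10⁻⁴ s⁻².
N = √(3.3583 × 10⁻⁴) = 0.018326 rad s⁻¹, so T = 2π/N = 342.86 s = 5.7143 min ≈ 5.71 min.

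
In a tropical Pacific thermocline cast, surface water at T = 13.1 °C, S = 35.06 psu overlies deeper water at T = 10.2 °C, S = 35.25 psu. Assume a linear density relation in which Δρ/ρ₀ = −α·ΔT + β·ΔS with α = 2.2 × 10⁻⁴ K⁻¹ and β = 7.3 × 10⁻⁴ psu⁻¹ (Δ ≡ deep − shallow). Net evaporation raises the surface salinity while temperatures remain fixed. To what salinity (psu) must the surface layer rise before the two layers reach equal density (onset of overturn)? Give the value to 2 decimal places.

Neutral buoyancy requires −α(T_deep − T_surf) + β(S_deep − S_surf′) = 0.
S_surf′ = S_deep − (α/β)·ΔT = 35.25 − (2.2 × 10⁻⁴/7.3 × 10⁻⁴)·(-2.9) = 36.1240 psu.
Increase required: 36.1240 − 35.06 = 1.0640 psu.

36.12 psu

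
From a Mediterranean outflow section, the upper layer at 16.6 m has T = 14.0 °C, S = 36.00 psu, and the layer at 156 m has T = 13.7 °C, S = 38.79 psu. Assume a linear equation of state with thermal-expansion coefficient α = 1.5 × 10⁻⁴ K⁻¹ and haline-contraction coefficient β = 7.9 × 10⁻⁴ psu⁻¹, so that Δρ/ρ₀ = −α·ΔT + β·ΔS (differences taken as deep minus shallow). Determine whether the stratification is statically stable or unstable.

stable

ΔT = 13.7 − 14.0 = -0.3 K and ΔS = 38.79 − 36.00 = +2.79 psu (deep − shallow).
−αΔT = 4.50 × 10⁻⁵; βΔS = 2.2041 × 10⁻³; sum Δρ/ρ₀ = 2.2491 × 10⁻³.
Δρ/ρ₀ > 0, so Δρ > 0: deeper water is denser → statically stable.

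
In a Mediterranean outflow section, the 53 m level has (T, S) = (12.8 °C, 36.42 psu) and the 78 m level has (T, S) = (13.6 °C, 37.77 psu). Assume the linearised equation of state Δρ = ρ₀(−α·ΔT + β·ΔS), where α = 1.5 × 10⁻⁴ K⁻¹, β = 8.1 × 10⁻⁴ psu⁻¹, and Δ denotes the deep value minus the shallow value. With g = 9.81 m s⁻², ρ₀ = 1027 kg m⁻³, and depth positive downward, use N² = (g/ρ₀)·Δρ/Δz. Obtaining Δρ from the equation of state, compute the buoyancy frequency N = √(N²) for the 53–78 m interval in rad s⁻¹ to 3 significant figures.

0.0195 rad s⁻¹

ΔT = +0.8 K, ΔS = +1.35 psu (deep − shallow).
Δρ/ρ₀ = −αΔT + βΔS = -1.20 × 10⁻⁴ + 1.0935 × 10⁻³ = 9.735 × 10⁻⁴, so Δρ ≈ 0.9998 kg m⁻³.
N² = (g/ρ₀)·Δρ/Δz = g·(Δρ/ρ₀)/Δz = 9.81 × 9.735 × 10⁻⁴ / 25 = 3.8200 × 10⁻⁴ s⁻².
N = √(3.8200 × 10⁻⁴) = 0.019545 rad s⁻¹ ≈ 0.0195 rad s⁻¹.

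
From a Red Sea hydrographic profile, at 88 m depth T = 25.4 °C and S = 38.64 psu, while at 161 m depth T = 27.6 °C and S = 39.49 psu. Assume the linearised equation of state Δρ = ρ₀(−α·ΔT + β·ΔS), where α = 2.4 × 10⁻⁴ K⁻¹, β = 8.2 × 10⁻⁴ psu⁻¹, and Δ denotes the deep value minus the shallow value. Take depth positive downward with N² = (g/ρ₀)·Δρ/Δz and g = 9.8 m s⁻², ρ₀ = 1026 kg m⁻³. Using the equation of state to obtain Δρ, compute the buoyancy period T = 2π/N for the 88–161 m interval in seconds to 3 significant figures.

ΔT = +2.2 K, ΔS = +0.85 psu (deep − shallow).
Δρ/ρ₀ = −αΔT + βΔS = -5.28 × 10⁻⁴ + 6.97 × 10⁻⁴ = 1.69 × 10⁻⁴, so Δρ ≈ 0.1734 kg m⁻³.
N² = (g/ρ₀)·Δρ/Δz = g·(Δρ/ρ₀)/Δz = 9.8 × 1.69 × 10⁻⁴ / 73 = 2.2688 × 10⁻⁵ s⁻².
N = √(2.2688 × 10⁻⁵) = 4.7632 × 10⁻³ rad s⁻¹ → T = 2π/N = 1.3191 × 10³ s ≈ 1.32 × 10³ s.

1.32 × 10³ s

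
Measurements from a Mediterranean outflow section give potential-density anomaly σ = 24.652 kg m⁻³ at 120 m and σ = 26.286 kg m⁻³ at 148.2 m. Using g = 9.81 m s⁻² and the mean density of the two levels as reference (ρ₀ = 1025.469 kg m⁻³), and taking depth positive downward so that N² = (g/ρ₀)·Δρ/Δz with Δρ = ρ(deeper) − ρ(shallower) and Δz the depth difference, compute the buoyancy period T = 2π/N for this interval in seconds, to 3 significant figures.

267 s

Δρ = 1026.286 − 1024.652 = 1.634 kg m⁻³ over Δz = 148.2 − 120 = 28.2 m.
N² = (9.81/1025.469) × (1.634/28.2) = 5.5431 × 10⁻⁴ s⁻².
N = √(5.5431 × 10⁻⁴) = 0.023544 rad s⁻¹, so T = 2π/N = 266.87 s ≈ 267 s.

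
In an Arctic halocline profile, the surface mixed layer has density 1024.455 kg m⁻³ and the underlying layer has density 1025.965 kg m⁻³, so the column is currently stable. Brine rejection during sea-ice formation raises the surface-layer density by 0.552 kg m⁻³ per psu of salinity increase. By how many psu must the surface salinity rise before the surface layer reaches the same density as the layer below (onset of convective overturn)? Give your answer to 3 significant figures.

Density deficit of the surface layer: 1025.965 − 1024.455 = 1.51 kg m⁻³.
Required change = 1.51 / 0.552 = 2.74 psu.

2.74 psu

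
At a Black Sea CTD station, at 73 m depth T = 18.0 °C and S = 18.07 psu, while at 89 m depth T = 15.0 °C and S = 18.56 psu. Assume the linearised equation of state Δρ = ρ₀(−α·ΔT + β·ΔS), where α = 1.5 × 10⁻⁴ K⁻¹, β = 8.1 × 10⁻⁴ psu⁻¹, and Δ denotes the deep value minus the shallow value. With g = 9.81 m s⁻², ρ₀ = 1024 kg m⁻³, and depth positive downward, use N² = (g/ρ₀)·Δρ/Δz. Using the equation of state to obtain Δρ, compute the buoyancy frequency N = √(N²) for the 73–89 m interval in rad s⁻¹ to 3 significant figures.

ΔT = -3.0 K, ΔS = +0.49 psu (deep − shallow).
Δρ/ρ₀ = −αΔT + βΔS = 4.50 × 10⁻⁴ + 3.969 × 10⁻⁴ = 8.469 × 10⁻⁴, so Δρ ≈ 0.8672 kg m⁻³.
N² = (g/ρ₀)·Δρ/Δz = g·(Δρ/ρ₀)/Δz = 9.81 × 8.469 × 10⁻⁴ / 16 = 5.1926 × 10⁻⁴ s⁻².
N = √(5.1926 × 10⁻⁴) = 0.022787 rad s⁻¹ ≈ 0.0228 rad s⁻¹.

0.0228 rad s⁻¹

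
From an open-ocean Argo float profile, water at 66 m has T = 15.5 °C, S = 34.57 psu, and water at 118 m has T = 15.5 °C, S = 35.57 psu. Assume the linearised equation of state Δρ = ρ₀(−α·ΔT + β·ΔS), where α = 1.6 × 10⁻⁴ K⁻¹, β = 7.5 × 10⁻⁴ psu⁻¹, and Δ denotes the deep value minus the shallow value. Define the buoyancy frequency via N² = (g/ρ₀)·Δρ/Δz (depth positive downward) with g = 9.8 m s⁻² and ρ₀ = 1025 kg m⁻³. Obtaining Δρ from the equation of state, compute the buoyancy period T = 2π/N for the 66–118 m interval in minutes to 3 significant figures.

ΔT = +0.0 K, ΔS = +1.00 psu (deep − shallow).
Δρ/ρ₀ = −αΔT + βΔS = 0 + 7.50 × 10⁻⁴ = 7.50 × 10⁻⁴, so Δρ ≈ 0.7688 kg m⁻³.
N² = (g/ρ₀)·Δρ/Δz = g·(Δρ/ρ₀)/Δz = 9.8 × 7.50 × 10⁻⁴ / 52 = 1.4135 × 10⁻⁴ s⁻².
N = √(1.4135 × 10⁻⁴) = 0.011889 rad s⁻¹ → T = 2π/N = 528.49 s = 8.8082 min ≈ 8.81 min.

8.81 min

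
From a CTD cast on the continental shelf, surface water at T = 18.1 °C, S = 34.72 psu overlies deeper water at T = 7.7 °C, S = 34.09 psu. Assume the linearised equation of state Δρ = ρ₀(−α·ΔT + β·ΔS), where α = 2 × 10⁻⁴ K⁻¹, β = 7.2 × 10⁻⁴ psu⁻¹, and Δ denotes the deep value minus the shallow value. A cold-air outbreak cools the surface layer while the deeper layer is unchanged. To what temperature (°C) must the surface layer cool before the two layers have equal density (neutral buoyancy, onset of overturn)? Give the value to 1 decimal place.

Neutral buoyancy requires Δρ = 0, i.e. −α(T_deep − T_surf′) + β(S_deep − S_surf) = 0.
T_surf′ = T_deep − (β/α)·ΔS = 7.7 − (7.2 × 10⁻⁴/2 × 10⁻⁴)·(-0.63) = 9.968 °C.
Cooling required: 18.1 − (9.968) = 8.132 °C.

10.0 °C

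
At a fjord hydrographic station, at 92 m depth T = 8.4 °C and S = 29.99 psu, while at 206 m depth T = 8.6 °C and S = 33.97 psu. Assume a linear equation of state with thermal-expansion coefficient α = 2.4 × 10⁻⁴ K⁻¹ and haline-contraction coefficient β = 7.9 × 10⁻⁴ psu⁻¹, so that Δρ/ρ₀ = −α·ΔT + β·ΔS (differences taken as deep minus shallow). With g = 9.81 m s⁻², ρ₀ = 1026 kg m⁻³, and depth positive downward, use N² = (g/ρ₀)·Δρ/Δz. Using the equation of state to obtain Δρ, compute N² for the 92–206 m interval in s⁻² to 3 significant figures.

2.66 × 10⁻⁴ s⁻²

ΔT = +0.2 K, ΔS = +3.98 psu (deep − shallow).
Δρ/ρ₀ = −αΔT + βΔS = -4.80 × 10⁻⁵ + 3.1442 × 10⁻³ = 3.0962 × 10⁻³, so Δρ ≈ 3.177 kg m⁻³.
N² = (g/ρ₀)·Δρ/Δz = g·(Δρ/ρ₀)/Δz = 9.81 × 3.0962 × 10⁻³ / 114 = 2.6644 × 10⁻⁴ s⁻² ≈ 2.66 × 10⁻⁴ s⁻².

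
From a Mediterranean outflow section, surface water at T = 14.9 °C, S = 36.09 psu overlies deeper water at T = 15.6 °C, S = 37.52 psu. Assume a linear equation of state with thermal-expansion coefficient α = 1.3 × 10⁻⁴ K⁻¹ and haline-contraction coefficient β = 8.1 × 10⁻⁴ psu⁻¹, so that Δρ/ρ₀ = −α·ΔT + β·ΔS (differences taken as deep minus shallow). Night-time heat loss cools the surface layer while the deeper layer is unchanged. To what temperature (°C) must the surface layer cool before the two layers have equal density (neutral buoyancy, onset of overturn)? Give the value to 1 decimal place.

Neutral buoyancy requires Δρ = 0, i.e. −α(T_deep − T_surf′) + β(S_deep − S_surf) = 0.
T_surf′ = T_deep − (β/α)·ΔS = 15.6 − (8.1 × 10⁻⁴/1.3 × 10⁻⁴)·(+1.43) = 6.690 °C.
Cooling required: 14.9 − (6.690) = 8.210 °C.

6.7 °C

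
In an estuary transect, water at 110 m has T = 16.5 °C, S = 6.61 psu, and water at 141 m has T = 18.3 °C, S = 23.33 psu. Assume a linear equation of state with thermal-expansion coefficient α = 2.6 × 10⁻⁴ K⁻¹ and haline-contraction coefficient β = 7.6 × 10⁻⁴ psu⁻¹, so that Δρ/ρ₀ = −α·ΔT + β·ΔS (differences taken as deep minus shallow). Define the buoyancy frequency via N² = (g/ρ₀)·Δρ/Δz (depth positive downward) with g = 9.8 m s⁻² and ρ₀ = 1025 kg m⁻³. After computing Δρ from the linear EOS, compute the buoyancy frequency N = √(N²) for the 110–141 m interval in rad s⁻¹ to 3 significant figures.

ΔT = +1.8 K, ΔS = +16.72 psu (deep − shallow).
Δρ/ρ₀ = −αΔT + βΔS = -4.68 × 10⁻⁴ + 0.0127072 = 0.0122392, so Δρ ≈ 12.55 kg m⁻³.
N² = (g/ρ₀)·Δρ/Δz = g·(Δρ/ρ₀)/Δz = 9.8 × 0.0122392 / 31 = 3.8692 × 10⁻³ s⁻².
N = √(3.8692 × 10⁻³) = 0.062203 rad s⁻¹ ≈ 0.0622 rad s⁻¹.

0.0622 rad s⁻¹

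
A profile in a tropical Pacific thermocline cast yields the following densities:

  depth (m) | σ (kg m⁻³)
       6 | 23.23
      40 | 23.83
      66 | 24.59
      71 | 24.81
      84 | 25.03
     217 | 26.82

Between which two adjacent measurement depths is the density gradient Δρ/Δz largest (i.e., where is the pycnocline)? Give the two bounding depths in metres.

Compute the density gradient over each adjacent pair:
  6–40 m: Δρ/Δz = 0.60/34 = 0.018 kg m⁻⁴
  40–66 m: Δρ/Δz = 0.76/26 = 0.029 kg m⁻⁴
  66–71 m: Δρ/Δz = 0.22/5 = 0.044 kg m⁻⁴
  71–84 m: Δρ/Δz = 0.22/13 = 0.017 kg m⁻⁴
  84–217 m: Δρ/Δz = 1.79/133 = 0.013 kg m⁻⁴
The largest gradient is in the 66–71 m interval — the pycnocline.

66–71 m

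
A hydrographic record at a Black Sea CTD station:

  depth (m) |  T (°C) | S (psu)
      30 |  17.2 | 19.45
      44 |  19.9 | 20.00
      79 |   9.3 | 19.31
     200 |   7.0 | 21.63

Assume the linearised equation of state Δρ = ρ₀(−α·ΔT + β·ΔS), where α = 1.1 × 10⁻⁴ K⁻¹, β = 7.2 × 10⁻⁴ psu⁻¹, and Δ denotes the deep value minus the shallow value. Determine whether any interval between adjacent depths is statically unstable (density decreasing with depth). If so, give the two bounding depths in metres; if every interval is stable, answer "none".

none

Evaluate Δρ/ρ₀ = −αΔT + βΔS across each adjacent pair:
  30–44 m: −αΔT+βΔS = −(1.1 × 10⁻⁴)(+2.7)+(7.2 × 10⁻⁴)(+0.55) = 9.9 × 10⁻⁵ → stable
  44–79 m: −αΔT+βΔS = −(1.1 × 10⁻⁴)(-10.6)+(7.2 × 10⁻⁴)(-0.69) = 6.7 × 10⁻⁴ → stable
  79–200 m: −αΔT+βΔS = −(1.1 × 10⁻⁴)(-2.3)+(7.2 × 10⁻⁴)(+2.32) = 1.9 × 10⁻³ → stable
Every interval has Δρ > 0: the column is stably stratified throughout.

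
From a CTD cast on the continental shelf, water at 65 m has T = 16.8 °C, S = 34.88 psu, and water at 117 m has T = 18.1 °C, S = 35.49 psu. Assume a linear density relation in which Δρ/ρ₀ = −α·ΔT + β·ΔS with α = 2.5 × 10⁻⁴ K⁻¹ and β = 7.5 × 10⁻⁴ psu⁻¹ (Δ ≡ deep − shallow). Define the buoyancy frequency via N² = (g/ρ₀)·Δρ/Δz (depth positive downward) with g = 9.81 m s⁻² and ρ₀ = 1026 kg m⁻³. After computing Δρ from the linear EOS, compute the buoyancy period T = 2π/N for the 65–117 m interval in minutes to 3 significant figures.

ΔT = +1.3 K, ΔS = +0.61 psu (deep − shallow).
Δρ/ρ₀ = −αΔT + βΔS = -3.25 × 10⁻⁴ + 4.575 × 10⁻⁴ = 1.325 × 10⁻⁴, so Δρ ≈ 0.1359 kg m⁻³.
N² = (g/ρ₀)·Δρ/Δz = g·(Δρ/ρ₀)/Δz = 9.81 × 1.325 × 10⁻⁴ / 52 = 2.4997 × 10⁻⁵ s⁻².
N = √(2.4997 × 10⁻⁵) = 4.9997 × 10⁻³ rad s⁻¹ → T = 2π/N = 1.2567 × 10³ s = 20.945 min ≈ 20.9 min.

20.9 min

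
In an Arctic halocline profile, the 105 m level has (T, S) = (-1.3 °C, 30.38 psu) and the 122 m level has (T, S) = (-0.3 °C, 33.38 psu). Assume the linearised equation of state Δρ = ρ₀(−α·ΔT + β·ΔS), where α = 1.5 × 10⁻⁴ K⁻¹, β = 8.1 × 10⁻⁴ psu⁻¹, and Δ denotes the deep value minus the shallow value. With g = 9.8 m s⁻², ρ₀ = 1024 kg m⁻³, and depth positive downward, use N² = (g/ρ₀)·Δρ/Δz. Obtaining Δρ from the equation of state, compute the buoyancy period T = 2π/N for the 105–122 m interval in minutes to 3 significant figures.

ΔT = +1.0 K, ΔS = +3.00 psu (deep − shallow).
Δρ/ρ₀ = −αΔT + βΔS = -1.50 × 10⁻⁴ + 2.43 × 10⁻³ = 2.28 × 10⁻³, so Δρ ≈ 2.335 kg m⁻³.
N² = (g/ρ₀)·Δρ/Δz = g·(Δρ/ρ₀)/Δz = 9.8 × 2.28 × 10⁻³ / 17 = 1.3144 × 10⁻³ s⁻².
N = √(1.3144 × 10⁻³) = 0.036255 rad s⁻¹ → T = 2π/N = 173.31 s = 2.8885 min ≈ 2.89 min.

2.89 min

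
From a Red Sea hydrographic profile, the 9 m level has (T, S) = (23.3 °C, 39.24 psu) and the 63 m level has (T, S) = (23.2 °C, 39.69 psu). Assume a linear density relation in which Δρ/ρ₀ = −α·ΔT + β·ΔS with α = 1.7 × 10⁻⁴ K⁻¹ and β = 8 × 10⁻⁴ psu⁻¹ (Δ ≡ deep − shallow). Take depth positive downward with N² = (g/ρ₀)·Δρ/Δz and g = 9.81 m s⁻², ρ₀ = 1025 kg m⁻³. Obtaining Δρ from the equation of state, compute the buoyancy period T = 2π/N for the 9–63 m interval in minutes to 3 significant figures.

12.7 min

ΔT = -0.1 K, ΔS = +0.45 psu (deep − shallow).
Δρ/ρ₀ = −αΔT + βΔS = 1.70 × 10⁻⁵ + 3.60 × 10⁻⁴ = 3.77 × 10⁻⁴, so Δρ ≈ 0.3864 kg m⁻³.
N² = (g/ρ₀)·Δρ/Δz = g·(Δρ/ρ₀)/Δz = 9.81 × 3.77 × 10⁻⁴ / 54 = 6.8488 × 10⁻⁵ s⁻².
N = √(6.8488 × 10⁻⁵) = 8.2757 × 10⁻³ rad s⁻¹ → T = 2π/N = 759.23 s = 12.654 min ≈ 12.7 min.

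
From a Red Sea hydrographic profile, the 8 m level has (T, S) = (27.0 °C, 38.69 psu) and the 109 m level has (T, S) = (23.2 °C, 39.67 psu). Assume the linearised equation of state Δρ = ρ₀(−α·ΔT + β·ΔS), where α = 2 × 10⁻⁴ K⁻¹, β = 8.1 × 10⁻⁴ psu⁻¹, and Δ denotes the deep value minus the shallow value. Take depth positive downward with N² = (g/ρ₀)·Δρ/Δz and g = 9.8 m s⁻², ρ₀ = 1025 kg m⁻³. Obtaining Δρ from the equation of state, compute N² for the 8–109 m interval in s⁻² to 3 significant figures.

1.51 × 10⁻⁴ s⁻²

ΔT = -3.8 K, ΔS = +0.98 psu (deep − shallow).
Δρ/ρ₀ = −αΔT + βΔS = 7.60 × 10⁻⁴ + 7.938 × 10⁻⁴ = 1.5538 × 10⁻³, so Δρ ≈ 1.593 kg m⁻³.
N² = (g/ρ₀)·Δρ/Δz = g·(Δρ/ρ₀)/Δz = 9.8 × 1.5538 × 10⁻³ / 101 = 1.5076 × 10⁻⁴ s⁻² ≈ 1.51 × 10⁻⁴ s⁻².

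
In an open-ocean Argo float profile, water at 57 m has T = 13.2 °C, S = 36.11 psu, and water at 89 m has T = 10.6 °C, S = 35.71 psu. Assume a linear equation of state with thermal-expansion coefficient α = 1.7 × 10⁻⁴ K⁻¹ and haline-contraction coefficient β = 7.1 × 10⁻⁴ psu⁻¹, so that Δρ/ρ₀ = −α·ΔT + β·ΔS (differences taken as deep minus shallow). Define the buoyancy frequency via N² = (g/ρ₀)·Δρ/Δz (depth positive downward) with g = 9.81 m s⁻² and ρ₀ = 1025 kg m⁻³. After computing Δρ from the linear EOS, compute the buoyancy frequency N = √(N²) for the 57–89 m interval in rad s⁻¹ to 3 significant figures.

6.96 × 10⁻³ rad s⁻¹

ΔT = -2.6 K, ΔS = -0.40 psu (deep − shallow).
Δρ/ρ₀ = −αΔT + βΔS = 4.42 × 10⁻⁴ − 2.84 × 10⁻⁴ = 1.58 × 10⁻⁴, so Δρ ≈ 0.1620 kg m⁻³.
N² = (g/ρ₀)·Δρ/Δz = g·(Δρ/ρ₀)/Δz = 9.81 × 1.58 × 10⁻⁴ / 32 = 4.8437 × 10⁻⁵ s⁻².
N = √(4.8437 × 10⁻⁵) = 6.9597 × 10⁻³ rad s⁻¹ ≈ 6.96 × 10⁻³ rad s⁻¹.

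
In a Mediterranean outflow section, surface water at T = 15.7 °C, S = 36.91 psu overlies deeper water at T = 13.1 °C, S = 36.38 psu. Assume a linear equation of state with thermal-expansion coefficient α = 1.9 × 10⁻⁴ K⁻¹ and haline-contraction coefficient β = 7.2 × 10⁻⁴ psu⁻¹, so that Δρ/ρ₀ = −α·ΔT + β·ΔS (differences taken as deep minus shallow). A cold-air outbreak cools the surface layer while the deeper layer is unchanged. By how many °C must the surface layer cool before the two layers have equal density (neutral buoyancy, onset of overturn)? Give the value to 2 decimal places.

0.59 °C

Neutral buoyancy requires Δρ = 0, i.e. −α(T_deep − T_surf′) + β(S_deep − S_surf) = 0.
T_surf′ = T_deep − (β/α)·ΔS = 13.1 − (7.2 × 10⁻⁴/1.9 × 10⁻⁴)·(-0.53) = 15.1084 °C.
Cooling required: 15.7 − (15.1084) = 0.5916 °C.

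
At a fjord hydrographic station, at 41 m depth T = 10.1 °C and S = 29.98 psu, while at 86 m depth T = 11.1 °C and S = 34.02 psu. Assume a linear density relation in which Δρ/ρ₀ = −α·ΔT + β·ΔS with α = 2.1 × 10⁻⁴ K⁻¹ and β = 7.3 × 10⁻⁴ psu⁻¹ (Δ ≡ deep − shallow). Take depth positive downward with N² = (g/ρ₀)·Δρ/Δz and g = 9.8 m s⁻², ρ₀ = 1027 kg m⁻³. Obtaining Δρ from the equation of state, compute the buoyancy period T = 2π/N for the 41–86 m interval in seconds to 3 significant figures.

257 s

ΔT = +1.0 K, ΔS = +4.04 psu (deep − shallow).
Δρ/ρ₀ = −αΔT + βΔS = -2.10 × 10⁻⁴ + 2.9492 × 10⁻³ = 2.7392 × 10⁻³, so Δρ ≈ 2.813 kg m⁻³.
N² = (g/ρ₀)·Δρ/Δz = g·(Δρ/ρ₀)/Δz = 9.8 × 2.7392 × 10⁻³ / 45 = 5.9654 × 10⁻⁴ s⁻².
N = √(5.9654 × 10⁻⁴) = 0.024424 rad s⁻¹ → T = 2π/N = 257.25 s ≈ 257 s.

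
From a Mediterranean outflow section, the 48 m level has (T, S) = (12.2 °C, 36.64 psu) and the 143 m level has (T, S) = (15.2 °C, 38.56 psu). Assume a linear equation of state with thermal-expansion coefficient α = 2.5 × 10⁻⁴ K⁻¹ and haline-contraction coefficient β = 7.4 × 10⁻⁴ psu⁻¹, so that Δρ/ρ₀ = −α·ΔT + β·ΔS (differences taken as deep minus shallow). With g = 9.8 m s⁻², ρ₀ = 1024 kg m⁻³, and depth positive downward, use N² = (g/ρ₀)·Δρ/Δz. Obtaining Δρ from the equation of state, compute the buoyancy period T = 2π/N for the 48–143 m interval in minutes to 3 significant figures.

12.6 min

ΔT = +3.0 K, ΔS = +1.92 psu (deep − shallow).
Δρ/ρ₀ = −αΔT + βΔS = -7.50 × 10⁻⁴ + 1.4208 × 10⁻³ = 6.708 × 10⁻⁴, so Δρ ≈ 0.6869 kg m⁻³.
N² = (g/ρ₀)·Δρ/Δz = g·(Δρ/ρ₀)/Δz = 9.8 × 6.708 × 10⁻⁴ / 95 = 6.9198 × 10⁻⁵ s⁻².
N = √(6.9198 × 10⁻⁵) = 8.3185 × 10⁻³ rad s⁻¹ → T = 2π/N = 755.33 s = 12.589 min ≈ 12.6 min.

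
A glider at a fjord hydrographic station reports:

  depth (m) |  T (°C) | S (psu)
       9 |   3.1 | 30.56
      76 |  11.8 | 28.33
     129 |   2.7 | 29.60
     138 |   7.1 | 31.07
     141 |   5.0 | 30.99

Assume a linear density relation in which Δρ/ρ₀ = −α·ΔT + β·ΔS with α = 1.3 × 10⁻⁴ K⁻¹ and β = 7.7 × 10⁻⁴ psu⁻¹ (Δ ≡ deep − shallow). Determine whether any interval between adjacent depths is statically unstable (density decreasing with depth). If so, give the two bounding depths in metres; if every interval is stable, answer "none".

Evaluate Δρ/ρ₀ = −αΔT + βΔS across each adjacent pair:
  9–76 m: −αΔT+βΔS = −(1.3 × 10⁻⁴)(+8.7)+(7.7 × 10⁻⁴)(-2.23) = -2.8 × 10⁻³ → UNSTABLE
  76–129 m: −αΔT+βΔS = −(1.3 × 10⁻⁴)(-9.1)+(7.7 × 10⁻⁴)(+1.27) = 2.2 × 10⁻³ → stable
  129–138 m: −αΔT+βΔS = −(1.3 × 10⁻⁴)(+4.4)+(7.7 × 10⁻⁴)(+1.47) = 5.6 × 10⁻⁴ → stable
  138–141 m: −αΔT+βΔS = −(1.3 × 10⁻⁴)(-2.1)+(7.7 × 10⁻⁴)(-0.08) = 2.1 × 10⁻⁴ → stable
The 9–76 m interval has Δρ < 0: lighter water underlies denser water.

9–76 m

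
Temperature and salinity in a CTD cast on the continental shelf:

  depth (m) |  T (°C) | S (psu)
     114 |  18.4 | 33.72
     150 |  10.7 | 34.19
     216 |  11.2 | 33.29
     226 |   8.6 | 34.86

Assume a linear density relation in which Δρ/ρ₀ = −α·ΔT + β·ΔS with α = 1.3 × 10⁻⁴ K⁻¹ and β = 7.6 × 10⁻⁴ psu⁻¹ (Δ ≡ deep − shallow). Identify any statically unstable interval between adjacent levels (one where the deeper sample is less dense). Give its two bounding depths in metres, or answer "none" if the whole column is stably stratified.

Evaluate Δρ/ρ₀ = −αΔT + βΔS across each adjacent pair:
  114–150 m: −αΔT+βΔS = −(1.3 × 10⁻⁴)(-7.7)+(7.6 × 10⁻⁴)(+0.47) = 1.4 × 10⁻³ → stable
  150–216 m: −αΔT+βΔS = −(1.3 × 10⁻⁴)(+0.5)+(7.6 × 10⁻⁴)(-0.90) = -7.5 × 10⁻⁴ → UNSTABLE
  216–226 m: −αΔT+βΔS = −(1.3 × 10⁻⁴)(-2.6)+(7.6 × 10⁻⁴)(+1.57) = 1.5 × 10⁻³ → stable
The 150–216 m interval has Δρ < 0: lighter water underlies denser water.

150–216 m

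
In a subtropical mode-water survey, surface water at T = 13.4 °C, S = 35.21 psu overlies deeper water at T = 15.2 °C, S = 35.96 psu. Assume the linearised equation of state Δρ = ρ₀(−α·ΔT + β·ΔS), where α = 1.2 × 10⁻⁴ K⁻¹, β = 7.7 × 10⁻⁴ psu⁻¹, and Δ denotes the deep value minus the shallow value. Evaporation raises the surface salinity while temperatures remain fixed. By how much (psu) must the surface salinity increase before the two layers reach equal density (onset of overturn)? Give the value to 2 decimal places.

0.47 psu

Neutral buoyancy requires −α(T_deep − T_surf) + β(S_deep − S_surf′) = 0.
S_surf′ = S_deep − (α/β)·ΔT = 35.96 − (1.2 × 10⁻⁴/7.7 × 10⁻⁴)·(+1.8) = 35.6795 psu.
Increase required: 35.6795 − 35.21 = 0.4695 psu.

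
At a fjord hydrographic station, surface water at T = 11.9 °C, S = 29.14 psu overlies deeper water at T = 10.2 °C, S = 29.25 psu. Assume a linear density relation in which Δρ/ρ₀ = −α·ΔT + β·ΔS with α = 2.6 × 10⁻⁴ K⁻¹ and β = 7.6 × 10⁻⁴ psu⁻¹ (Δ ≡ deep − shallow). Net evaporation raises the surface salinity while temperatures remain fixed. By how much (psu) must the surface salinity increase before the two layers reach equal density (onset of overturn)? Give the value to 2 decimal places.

0.69 psu

Neutral buoyancy requires −α(T_deep − T_surf) + β(S_deep − S_surf′) = 0.
S_surf′ = S_deep − (α/β)·ΔT = 29.25 − (2.6 × 10⁻⁴/7.6 × 10⁻⁴)·(-1.7) = 29.8316 psu.
Increase required: 29.8316 − 29.14 = 0.6916 psu.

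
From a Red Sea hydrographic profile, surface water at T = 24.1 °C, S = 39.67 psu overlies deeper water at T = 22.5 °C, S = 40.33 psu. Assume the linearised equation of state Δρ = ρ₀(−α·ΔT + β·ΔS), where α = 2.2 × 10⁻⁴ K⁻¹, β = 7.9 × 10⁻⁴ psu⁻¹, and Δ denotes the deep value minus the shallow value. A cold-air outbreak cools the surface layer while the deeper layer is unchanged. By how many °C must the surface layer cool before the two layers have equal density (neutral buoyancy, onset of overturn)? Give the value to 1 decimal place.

Neutral buoyancy requires Δρ = 0, i.e. −α(T_deep − T_surf′) + β(S_deep − S_surf) = 0.
T_surf′ = T_deep − (β/α)·ΔS = 22.5 − (7.9 × 10⁻⁴/2.2 × 10⁻⁴)·(+0.66) = 20.130 °C.
Cooling required: 24.1 − (20.130) = 3.970 °C.

4.0 °C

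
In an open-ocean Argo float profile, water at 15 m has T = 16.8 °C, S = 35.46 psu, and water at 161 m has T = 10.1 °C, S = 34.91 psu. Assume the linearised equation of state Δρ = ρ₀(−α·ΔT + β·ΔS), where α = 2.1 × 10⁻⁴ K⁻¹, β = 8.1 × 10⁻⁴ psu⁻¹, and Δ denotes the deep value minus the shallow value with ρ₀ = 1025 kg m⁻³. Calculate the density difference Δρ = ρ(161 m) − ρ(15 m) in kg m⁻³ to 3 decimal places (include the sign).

ΔT = -6.7 K, ΔS = -0.55 psu (deep − shallow).
Δρ/ρ₀ = −(2.1 × 10⁻⁴)(-6.7) + (8.1 × 10⁻⁴)(-0.55) = 9.615 × 10⁻⁴.
Δρ = 1025 × (9.615 × 10⁻⁴) = +0.986 kg m⁻³.
Positive Δρ: denser below, stable.

+0.986 kg m⁻³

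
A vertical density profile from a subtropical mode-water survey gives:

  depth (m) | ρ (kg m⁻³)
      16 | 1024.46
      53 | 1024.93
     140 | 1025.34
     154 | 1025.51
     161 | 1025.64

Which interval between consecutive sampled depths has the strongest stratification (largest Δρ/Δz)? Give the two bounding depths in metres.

154–161 m

Compute the density gradient over each adjacent pair:
  16–53 m: Δρ/Δz = 0.47/37 = 0.013 kg m⁻⁴
  53–140 m: Δρ/Δz = 0.41/87 = 4.7 × 10⁻³ kg m⁻⁴
  140–154 m: Δρ/Δz = 0.17/14 = 0.012 kg m⁻⁴
  154–161 m: Δρ/Δz = 0.13/7 = 0.019 kg m⁻⁴
The largest gradient is in the 154–161 m interval — the pycnocline.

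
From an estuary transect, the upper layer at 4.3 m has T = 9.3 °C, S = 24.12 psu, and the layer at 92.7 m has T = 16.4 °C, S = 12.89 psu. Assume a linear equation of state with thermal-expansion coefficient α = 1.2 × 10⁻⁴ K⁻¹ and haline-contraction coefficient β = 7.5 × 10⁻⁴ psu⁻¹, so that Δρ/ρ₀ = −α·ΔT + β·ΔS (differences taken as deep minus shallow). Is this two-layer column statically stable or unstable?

unstable

ΔT = 16.4 − 9.3 = +7.1 K and ΔS = 12.89 − 24.12 = -11.23 psu (deep − shallow).
−αΔT = -8.52 × 10⁻⁴; βΔS = -8.4225 × 10⁻³; sum Δρ/ρ₀ = -9.2745 × 10⁻³.
Δρ/ρ₀ < 0, so Δρ < 0: deeper water is lighter → statically unstable; the column would overturn.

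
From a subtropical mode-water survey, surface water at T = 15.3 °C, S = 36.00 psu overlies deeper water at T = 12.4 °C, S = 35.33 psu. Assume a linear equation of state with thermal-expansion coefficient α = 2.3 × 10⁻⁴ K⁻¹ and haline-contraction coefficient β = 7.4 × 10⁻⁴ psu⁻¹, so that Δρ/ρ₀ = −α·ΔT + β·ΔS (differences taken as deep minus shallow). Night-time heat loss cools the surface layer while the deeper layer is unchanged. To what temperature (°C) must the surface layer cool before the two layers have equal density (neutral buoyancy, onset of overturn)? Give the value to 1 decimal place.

Neutral buoyancy requires Δρ = 0, i.e. −α(T_deep − T_surf′) + β(S_deep − S_surf) = 0.
T_surf′ = T_deep − (β/α)·ΔS = 12.4 − (7.4 × 10⁻⁴/2.3 × 10⁻⁴)·(-0.67) = 14.556 °C.
Cooling required: 15.3 − (14.556) = 0.744 °C.

14.6 °C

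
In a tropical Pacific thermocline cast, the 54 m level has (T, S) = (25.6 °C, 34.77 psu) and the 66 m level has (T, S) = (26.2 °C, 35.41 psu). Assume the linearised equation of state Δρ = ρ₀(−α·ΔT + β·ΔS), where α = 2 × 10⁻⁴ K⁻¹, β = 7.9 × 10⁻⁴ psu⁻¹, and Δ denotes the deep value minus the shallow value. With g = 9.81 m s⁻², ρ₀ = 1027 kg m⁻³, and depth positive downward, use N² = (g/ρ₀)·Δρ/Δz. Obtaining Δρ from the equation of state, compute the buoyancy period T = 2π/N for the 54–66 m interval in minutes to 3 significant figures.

ΔT = +0.6 K, ΔS = +0.64 psu (deep − shallow).
Δρ/ρ₀ = −αΔT + βΔS = -1.20 × 10⁻⁴ + 5.056 × 10⁻⁴ = 3.856 × 10⁻⁴, so Δρ ≈ 0.3960 kg m⁻³.
N² = (g/ρ₀)·Δρ/Δz = g·(Δρ/ρ₀)/Δz = 9.81 × 3.856 × 10⁻⁴ / 12 = 3.1523 × 10⁻⁴ s⁻².
N = √(3.1523 × 10⁻⁴) = 0.017755 rad s⁻¹ → T = 2π/N = 353.88 s = 5.8980 min ≈ 5.90 min.

5.90 min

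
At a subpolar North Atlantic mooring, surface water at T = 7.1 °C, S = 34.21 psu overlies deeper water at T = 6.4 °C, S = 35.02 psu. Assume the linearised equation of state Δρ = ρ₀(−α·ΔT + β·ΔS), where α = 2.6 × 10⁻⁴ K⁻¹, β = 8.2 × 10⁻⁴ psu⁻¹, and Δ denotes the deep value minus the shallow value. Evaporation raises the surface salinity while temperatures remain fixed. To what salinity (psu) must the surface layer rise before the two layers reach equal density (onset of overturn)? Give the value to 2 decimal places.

35.24 psu

Neutral buoyancy requires −α(T_deep − T_surf) + β(S_deep − S_surf′) = 0.
S_surf′ = S_deep − (α/β)·ΔT = 35.02 − (2.6 × 10⁻⁴/8.2 × 10⁻⁴)·(-0.7) = 35.2420 psu.
Increase required: 35.2420 − 34.21 = 1.0320 psu.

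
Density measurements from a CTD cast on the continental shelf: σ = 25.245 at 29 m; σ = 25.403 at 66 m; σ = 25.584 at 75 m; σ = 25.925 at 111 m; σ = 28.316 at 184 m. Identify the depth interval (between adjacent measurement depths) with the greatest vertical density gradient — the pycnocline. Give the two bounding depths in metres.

Compute the density gradient over each adjacent pair:
  29–66 m: Δρ/Δz = 0.158/37 = 4.3 × 10⁻³ kg m⁻⁴
  66–75 m: Δρ/Δz = 0.181/9 = 0.020 kg m⁻⁴
  75–111 m: Δρ/Δz = 0.341/36 = 9.5 × 10⁻³ kg m⁻⁴
  111–184 m: Δρ/Δz = 2.391/73 = 0.033 kg m⁻⁴
The largest gradient is in the 111–184 m interval — the pycnocline.

111–184 m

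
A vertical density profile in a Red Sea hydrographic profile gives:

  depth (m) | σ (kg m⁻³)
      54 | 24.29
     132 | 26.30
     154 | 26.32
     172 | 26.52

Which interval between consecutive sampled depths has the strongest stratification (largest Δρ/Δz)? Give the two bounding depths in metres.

54–132 m

Compute the density gradient over each adjacent pair:
  54–132 m: Δρ/Δz = 2.01/78 = 0.026 kg m⁻⁴
  132–154 m: Δρ/Δz = 0.02/22 = 9.1 × 10⁻⁴ kg m⁻⁴
  154–172 m: Δρ/Δz = 0.20/18 = 0.011 kg m⁻⁴
The largest gradient is in the 54–132 m interval — the pycnocline.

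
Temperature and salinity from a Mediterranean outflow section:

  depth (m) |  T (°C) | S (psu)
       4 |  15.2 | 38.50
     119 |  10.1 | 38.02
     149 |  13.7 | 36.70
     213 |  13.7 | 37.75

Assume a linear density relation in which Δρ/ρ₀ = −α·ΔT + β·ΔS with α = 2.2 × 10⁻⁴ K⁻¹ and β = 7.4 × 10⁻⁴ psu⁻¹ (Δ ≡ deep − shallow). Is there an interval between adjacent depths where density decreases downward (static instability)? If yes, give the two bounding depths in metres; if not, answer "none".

Evaluate Δρ/ρ₀ = −αΔT + βΔS across each adjacent pair:
  4–119 m: −αΔT+βΔS = −(2.2 × 10⁻⁴)(-5.1)+(7.4 × 10⁻⁴)(-0.48) = 7.7 × 10⁻⁴ → stable
  119–149 m: −αΔT+βΔS = −(2.2 × 10⁻⁴)(+3.6)+(7.4 × 10⁻⁴)(-1.32) = -1.8 × 10⁻³ → UNSTABLE
  149–213 m: −αΔT+βΔS = −(2.2 × 10⁻⁴)(+0.0)+(7.4 × 10⁻⁴)(+1.05) = 7.8 × 10⁻⁴ → stable
The 119–149 m interval has Δρ < 0: lighter water underlies denser water.

119–149 m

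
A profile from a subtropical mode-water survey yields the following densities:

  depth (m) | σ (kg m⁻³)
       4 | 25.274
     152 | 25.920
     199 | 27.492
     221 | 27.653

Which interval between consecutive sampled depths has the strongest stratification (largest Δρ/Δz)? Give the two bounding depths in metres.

Compute the density gradient over each adjacent pair:
  4–152 m: Δρ/Δz = 0.646/148 = 4.4 × 10⁻³ kg m⁻⁴
  152–199 m: Δρ/Δz = 1.572/47 = 0.033 kg m⁻⁴
  199–221 m: Δρ/Δz = 0.161/22 = 7.3 × 10⁻³ kg m⁻⁴
The largest gradient is in the 152–199 m interval — the pycnocline.

152–199 m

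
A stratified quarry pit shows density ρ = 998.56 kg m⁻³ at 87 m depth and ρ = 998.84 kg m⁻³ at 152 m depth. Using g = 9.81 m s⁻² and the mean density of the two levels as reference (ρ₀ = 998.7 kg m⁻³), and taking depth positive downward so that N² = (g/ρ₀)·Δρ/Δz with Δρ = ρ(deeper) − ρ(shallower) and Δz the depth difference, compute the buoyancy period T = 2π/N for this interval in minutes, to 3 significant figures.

16.1 min

Δρ = 998.84 − 998.56 = 0.28 kg m⁻³ over Δz = 152 − 87 = 65 m.
N² = (9.81/998.7) × (0.28/65) = 4.2313 × 10⁻⁵ s⁻².
N = √(4.2313 × 10⁻⁵) = 6.5048 × 10⁻³ rad s⁻¹, so T = 2π/N = 965.93 s = 16.099 min ≈ 16.1 min.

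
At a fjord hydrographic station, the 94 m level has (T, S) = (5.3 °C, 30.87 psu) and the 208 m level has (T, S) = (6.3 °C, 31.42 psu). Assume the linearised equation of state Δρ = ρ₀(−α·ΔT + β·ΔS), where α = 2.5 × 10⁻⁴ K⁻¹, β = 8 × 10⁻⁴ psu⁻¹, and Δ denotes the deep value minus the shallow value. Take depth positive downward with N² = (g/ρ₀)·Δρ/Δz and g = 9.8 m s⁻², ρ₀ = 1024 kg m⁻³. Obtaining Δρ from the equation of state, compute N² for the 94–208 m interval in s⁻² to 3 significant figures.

1.63 × 10⁻⁵ s⁻²

ΔT = +1.0 K, ΔS = +0.55 psu (deep − shallow).
Δρ/ρ₀ = −αΔT + βΔS = -2.50 × 10⁻⁴ + 4.40 × 10⁻⁴ = 1.90 × 10⁻⁴, so Δρ ≈ 0.1946 kg m⁻³.
N² = (g/ρ₀)·Δρ/Δz = g·(Δρ/ρ₀)/Δz = 9.8 × 1.90 × 10⁻⁴ / 114 = 1.6333 × 10⁻⁵ s⁻² ≈ 1.63 × 10⁻⁵ s⁻².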